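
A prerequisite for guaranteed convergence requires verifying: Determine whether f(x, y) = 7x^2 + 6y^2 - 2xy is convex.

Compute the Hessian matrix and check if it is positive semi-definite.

f(x,y) = 7x^2 + 6y^2 - 2xy
Hessian H = [[14, -2], [-2, 12]]
trace(H) = 26, det(H) = 164
Eigenvalues: (26 +/- sqrt(20)) / 2 = 15.24, 10.76
Since both eigenvalues > 0, f is convex.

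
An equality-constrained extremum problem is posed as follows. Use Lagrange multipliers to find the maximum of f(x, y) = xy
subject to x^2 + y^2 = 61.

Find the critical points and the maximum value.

Lagrange conditions: y = 2*lambda*x and x = 2*lambda*y
If x = 0 then y = 0, violating the constraint, so x, y != 0.
Dividing: y/x = x/y => x^2 = y^2 => y = x or y = -x
Constraint: 2x^2 = 61 => x^2 = 61/2 => x = +/-sqrt(61/2)
Critical points: (sqrt(61/2), sqrt(61/2)), (-sqrt(61/2), -sqrt(61/2)), (sqrt(61/2), -sqrt(61/2)), (-sqrt(61/2), sqrt(61/2))
  y = x:  xy = x^2 = 61/2  at (sqrt(61/2), sqrt(61/2)) and (-sqrt(61/2), -sqrt(61/2))
  y = -x: xy = -x^2 = -61/2 at (sqrt(61/2), -sqrt(61/2)) and (-sqrt(61/2), sqrt(61/2))
Maximum xy = 61/2 at (sqrt(61/2), sqrt(61/2)) and (-sqrt(61/2), -sqrt(61/2))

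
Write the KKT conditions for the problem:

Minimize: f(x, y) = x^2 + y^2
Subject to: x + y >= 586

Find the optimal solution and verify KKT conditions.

KKT conditions for min x^2 + y^2 s.t. x + y >= 586:
Stationarity: 2x = mu, 2y = mu
So x = y = mu/2.
Complementary slackness: mu*(x + y - 586) = 0
Primal feasibility: x + y >= 586; dual feasibility: mu >= 0
If mu = 0 then x = y = 0, but 0 + 0 < 586 is infeasible, so the constraint is active.
Constraint active: x + y = 2*(mu/2) = 586 => mu = 586
x = y = 293, f = 171698
Verify: stationarity 2*293 = 586 = mu; primal 293 + 293 = 586 >= 586; dual mu = 586 >= 0; complementary slackness 586*(586 - 586) = 0. All KKT conditions hold.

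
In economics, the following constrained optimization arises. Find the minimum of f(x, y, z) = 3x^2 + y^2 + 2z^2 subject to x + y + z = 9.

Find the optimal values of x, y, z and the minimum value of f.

Using Lagrange multipliers on f = 3x^2 + y^2 + 2z^2 with constraint x + y + z = 9:
Conditions: 2*3*x = lambda, 2*1*y = lambda, 2*2*z = lambda
So x = lambda/6, y = lambda/2, z = lambda/4
Substituting into constraint: lambda * (11/12) = 9
lambda = 108/11
x = 18/11, y = 54/11, z = 27/11
Minimum value = 486/11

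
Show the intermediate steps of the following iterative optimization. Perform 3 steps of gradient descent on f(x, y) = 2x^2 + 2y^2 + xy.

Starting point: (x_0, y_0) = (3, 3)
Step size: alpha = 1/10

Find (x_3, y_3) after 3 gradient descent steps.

f(x,y) = 2x^2 + 2y^2 + xy
grad_x = 4x + 1y, grad_y = 4y + 1x
Step 1: grad = (15, 15), (3/2, 3/2)
Step 2: grad = (15/2, 15/2), (3/4, 3/4)
Step 3: grad = (15/4, 15/4), (3/8, 3/8)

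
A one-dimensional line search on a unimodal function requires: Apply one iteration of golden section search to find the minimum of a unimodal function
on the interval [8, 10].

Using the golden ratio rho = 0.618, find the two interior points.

Golden section search on [8, 10].
Golden ratio rho = 0.618 (approx).
Interior points:
  x_1 = 8 + (1-0.618)*2 = 8.7640
  x_2 = 8 + 0.618*2 = 9.2360
Compare f(x_1) and f(x_2) to determine which subinterval to keep.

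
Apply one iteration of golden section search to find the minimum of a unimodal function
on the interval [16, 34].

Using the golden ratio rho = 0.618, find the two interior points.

Golden section search on [16, 34].
Golden ratio rho = 0.618 (approx).
Interior points:
  x_1 = 16 + (1-0.618)*18 = 22.8760
  x_2 = 16 + 0.618*18 = 27.1240
Compare f(x_1) and f(x_2) to determine which subinterval to keep.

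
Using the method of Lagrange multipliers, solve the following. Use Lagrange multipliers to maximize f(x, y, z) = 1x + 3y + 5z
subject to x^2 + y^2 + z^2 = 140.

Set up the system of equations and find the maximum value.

Lagrange conditions: 1 = 2*lambda*x, 3 = 2*lambda*y, 5 = 2*lambda*z
So x:1 = y:3 = z:5, i.e. x = 1t, y = 3t, z = 5t
Constraint: t^2*(1^2 + 3^2 + 5^2) = 140
  t^2 * 35 = 140  =>  t = sqrt(4)
Maximum = 1*1t + 3*3t + 5*5t = 35*sqrt(4) = 70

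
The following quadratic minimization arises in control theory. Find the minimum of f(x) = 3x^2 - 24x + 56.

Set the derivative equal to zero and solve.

f(x) = 3x^2 - 24x + 56
f'(x) = 6x + (-24) = 0
x = 24/6 = 4
f(4) = 8
Since f''(x) = 6 > 0, this is a minimum.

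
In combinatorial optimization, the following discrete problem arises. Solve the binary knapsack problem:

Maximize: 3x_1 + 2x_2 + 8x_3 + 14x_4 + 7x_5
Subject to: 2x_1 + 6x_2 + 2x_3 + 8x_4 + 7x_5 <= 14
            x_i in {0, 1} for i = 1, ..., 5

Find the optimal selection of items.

Items: item 1 (v=3, w=2), item 2 (v=2, w=6), item 3 (v=8, w=2), item 4 (v=14, w=8), item 5 (v=7, w=7)
Capacity: 14
Checking all 32 subsets (w = total weight, v = total value):
  {}: w = 0, v = 0
  {1}: w = 2, v = 3
  {2}: w = 6, v = 2
  {3}: w = 2, v = 8
  {4}: w = 8, v = 14
  {5}: w = 7, v = 7
  {1, 2}: w = 8, v = 5
  {1, 3}: w = 4, v = 11
  {1, 4}: w = 10, v = 17
  {1, 5}: w = 9, v = 10
  {2, 3}: w = 8, v = 10
  {2, 4}: w = 14, v = 16
  {2, 5}: w = 13, v = 9
  {3, 4}: w = 10, v = 22
  {3, 5}: w = 9, v = 15
  {4, 5}: w = 15 > 14, infeasible
  {1, 2, 3}: w = 10, v = 13
  {1, 2, 4}: w = 16 > 14, infeasible
  {1, 2, 5}: w = 15 > 14, infeasible
  {1, 3, 4}: w = 12, v = 25
  {1, 3, 5}: w = 11, v = 18
  {1, 4, 5}: w = 17 > 14, infeasible
  {2, 3, 4}: w = 16 > 14, infeasible
  {2, 3, 5}: w = 15 > 14, infeasible
  {2, 4, 5}: w = 21 > 14, infeasible
  {3, 4, 5}: w = 17 > 14, infeasible
  {1, 2, 3, 4}: w = 18 > 14, infeasible
  {1, 2, 3, 5}: w = 17 > 14, infeasible
  {1, 2, 4, 5}: w = 23 > 14, infeasible
  {1, 3, 4, 5}: w = 19 > 14, infeasible
  {2, 3, 4, 5}: w = 23 > 14, infeasible
  {1, 2, 3, 4, 5}: w = 25 > 14, infeasible
Best feasible subset: items [1, 3, 4]
Total weight: 12 <= 14, total value: 25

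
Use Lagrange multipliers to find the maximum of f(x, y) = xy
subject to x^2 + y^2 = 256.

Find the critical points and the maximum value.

Lagrange conditions: y = 2*lambda*x and x = 2*lambda*y
If x = 0 then y = 0, violating the constraint, so x, y != 0.
Dividing: y/x = x/y => x^2 = y^2 => y = x or y = -x
Constraint: 2x^2 = 256 => x^2 = 128 => x = +/-sqrt(128)
Critical points: (sqrt(128), sqrt(128)), (-sqrt(128), -sqrt(128)), (sqrt(128), -sqrt(128)), (-sqrt(128), sqrt(128))
  y = x:  xy = x^2 = 128  at (sqrt(128), sqrt(128)) and (-sqrt(128), -sqrt(128))
  y = -x: xy = -x^2 = -128 at (sqrt(128), -sqrt(128)) and (-sqrt(128), sqrt(128))
Maximum xy = 128 at (sqrt(128), sqrt(128)) and (-sqrt(128), -sqrt(128))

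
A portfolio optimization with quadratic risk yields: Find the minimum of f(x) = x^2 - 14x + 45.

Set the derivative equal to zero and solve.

f(x) = x^2 - 14x + 45
f'(x) = 2x + (-14) = 0
x = 14/2 = 7
f(7) = -4
Since f''(x) = 2 > 0, this is a minimum.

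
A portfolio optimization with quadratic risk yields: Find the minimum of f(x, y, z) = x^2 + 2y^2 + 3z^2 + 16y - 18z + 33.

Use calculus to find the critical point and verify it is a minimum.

f(x,y,z) = x^2 + 2y^2 + 3z^2 + 16y - 18z + 33
df/dx = 2x + (0) = 0 => x = 0
df/dy = 4y + (16) = 0 => y = -4
df/dz = 6z + (-18) = 0 => z = 3
f(0,-4,3) = 1*(0)^2 + 2*(-4)^2 + 3*(3)^2 + 16*(-4) + -18*(3) + 33 = -26
Hessian is diagonal with entries 2, 4, 6 > 0, confirmed minimum.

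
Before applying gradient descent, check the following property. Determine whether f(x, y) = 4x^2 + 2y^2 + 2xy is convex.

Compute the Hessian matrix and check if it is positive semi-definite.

f(x,y) = 4x^2 + 2y^2 + 2xy
Hessian H = [[8, 2], [2, 4]]
trace(H) = 12, det(H) = 28
Eigenvalues: (12 +/- sqrt(32)) / 2 = 8.828, 3.172
Since both eigenvalues > 0, f is convex.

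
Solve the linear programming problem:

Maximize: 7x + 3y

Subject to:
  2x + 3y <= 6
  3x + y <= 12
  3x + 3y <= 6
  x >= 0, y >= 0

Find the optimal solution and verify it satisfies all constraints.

Feasible vertices: (0, 0), (0, 2), (2, 0)
Objective 7x + 3y at each vertex:
  (0, 0): 0
  (0, 2): 6
  (2, 0): 14
Maximum is 14 at (2, 0).
Verify constraints at (x, y) = (2, 0):
  2*2 + 3*0 = 4 <= 6
  3*2 + 1*0 = 6 <= 12
  3*2 + 3*0 = 6 <= 6 (active)
  x = 2 >= 0, y = 0 >= 0. All constraints satisfied.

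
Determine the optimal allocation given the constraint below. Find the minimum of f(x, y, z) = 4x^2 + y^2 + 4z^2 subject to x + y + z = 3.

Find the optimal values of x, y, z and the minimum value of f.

Using Lagrange multipliers on f = 4x^2 + y^2 + 4z^2 with constraint x + y + z = 3:
Conditions: 2*4*x = lambda, 2*1*y = lambda, 2*4*z = lambda
So x = lambda/8, y = lambda/2, z = lambda/8
Substituting into constraint: lambda * (3/4) = 3
lambda = 4
x = 1/2, y = 2, z = 1/2
Minimum value = 6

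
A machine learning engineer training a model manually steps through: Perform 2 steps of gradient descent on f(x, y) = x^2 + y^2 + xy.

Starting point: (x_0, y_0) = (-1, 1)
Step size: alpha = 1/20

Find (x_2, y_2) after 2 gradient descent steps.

f(x,y) = x^2 + y^2 + xy
grad_x = 2x + 1y, grad_y = 2y + 1x
Step 1: grad = (-1, 1), (-19/20, 19/20)
Step 2: grad = (-19/20, 19/20), (-361/400, 361/400)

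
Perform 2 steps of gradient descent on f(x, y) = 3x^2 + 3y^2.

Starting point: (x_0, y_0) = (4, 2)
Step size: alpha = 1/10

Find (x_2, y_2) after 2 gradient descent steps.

f(x,y) = 3x^2 + 3y^2
grad_x = 6x + 0y, grad_y = 6y + 0x
Step 1: grad = (24, 12), (8/5, 4/5)
Step 2: grad = (48/5, 24/5), (16/25, 8/25)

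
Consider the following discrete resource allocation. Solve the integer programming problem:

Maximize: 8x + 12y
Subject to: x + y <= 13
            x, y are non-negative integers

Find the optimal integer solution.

Objective: 8x + 12y, constraint: x + y <= 13
Coefficient of y is 12 > coefficient of x is 8, so allocate the entire budget to y.
Optimal: x = 0, y = 13, value = 156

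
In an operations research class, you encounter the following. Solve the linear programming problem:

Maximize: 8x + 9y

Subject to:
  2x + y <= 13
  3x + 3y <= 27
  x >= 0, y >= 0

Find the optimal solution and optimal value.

Feasible vertices: (0, 0), (0, 9), (4, 5), (13/2, 0)
Objective 8x + 9y at each:
  (0, 0): 0
  (0, 9): 81
  (4, 5): 77
  (13/2, 0): 52
Maximum is 81 at (0, 9).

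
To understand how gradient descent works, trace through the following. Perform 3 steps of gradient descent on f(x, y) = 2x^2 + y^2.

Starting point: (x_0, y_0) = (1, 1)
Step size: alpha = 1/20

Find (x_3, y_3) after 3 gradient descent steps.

f(x,y) = 2x^2 + y^2
grad_x = 4x + 0y, grad_y = 2y + 0x
Step 1: grad = (4, 2), (4/5, 9/10)
Step 2: grad = (16/5, 9/5), (16/25, 81/100)
Step 3: grad = (64/25, 81/50), (64/125, 729/1000)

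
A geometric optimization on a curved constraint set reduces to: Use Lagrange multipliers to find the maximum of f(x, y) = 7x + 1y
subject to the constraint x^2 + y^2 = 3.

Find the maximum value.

Set up Lagrange conditions: grad f = lambda * grad g
  7 = 2*lambda*x
  1 = 2*lambda*y
From these: x/y = 7/1, so x = 7t, y = 1t for some t.
Substitute into constraint: (7t)^2 + (1t)^2 = 3
  t^2 * 50 = 3
  t = sqrt(3/50)
Maximum = 7*x + 1*y = (7^2 + 1^2)*t = 50 * sqrt(3/50) = sqrt(150)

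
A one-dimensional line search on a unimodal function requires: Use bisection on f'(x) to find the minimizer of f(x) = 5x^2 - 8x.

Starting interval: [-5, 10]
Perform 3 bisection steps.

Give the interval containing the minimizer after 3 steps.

Finding critical point of f(x) = 5x^2 - 8x using bisection on f'(x) = 10x + -8.
f'(x) = 0 when x = 4/5.
Starting interval: [-5, 10]
Step 1: mid = 5/2, f'(mid) = 17, new interval = [-5, 5/2]
Step 2: mid = -5/4, f'(mid) = -41/2, new interval = [-5/4, 5/2]
Step 3: mid = 5/8, f'(mid) = -7/4, new interval = [5/8, 5/2]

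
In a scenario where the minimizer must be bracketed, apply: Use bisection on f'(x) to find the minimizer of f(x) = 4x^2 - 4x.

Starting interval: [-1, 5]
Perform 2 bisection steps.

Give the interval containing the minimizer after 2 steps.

Finding critical point of f(x) = 4x^2 - 4x using bisection on f'(x) = 8x + -4.
f'(x) = 0 when x = 1/2.
Starting interval: [-1, 5]
Step 1: mid = 2, f'(mid) = 12, new interval = [-1, 2]
Step 2: mid = 1/2, f'(mid) = 0, new interval = [1/2, 1/2]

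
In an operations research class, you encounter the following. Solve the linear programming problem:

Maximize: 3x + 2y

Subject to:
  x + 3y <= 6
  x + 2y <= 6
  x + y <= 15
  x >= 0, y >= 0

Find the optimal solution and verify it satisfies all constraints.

Feasible vertices: (0, 0), (0, 2), (6, 0)
Objective 3x + 2y at each vertex:
  (0, 0): 0
  (0, 2): 4
  (6, 0): 18
Maximum is 18 at (6, 0).
Verify constraints at (x, y) = (6, 0):
  1*6 + 3*0 = 6 <= 6 (active)
  1*6 + 2*0 = 6 <= 6 (active)
  1*6 + 1*0 = 6 <= 15
  x = 6 >= 0, y = 0 >= 0. All constraints satisfied.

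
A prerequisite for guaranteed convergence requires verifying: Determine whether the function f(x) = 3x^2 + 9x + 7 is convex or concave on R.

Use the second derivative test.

f(x) = 3x^2 + 9x + 7
f'(x) = 6x + 9
f''(x) = 6
Since f''(x) = 6 > 0 for all x, f is convex on R.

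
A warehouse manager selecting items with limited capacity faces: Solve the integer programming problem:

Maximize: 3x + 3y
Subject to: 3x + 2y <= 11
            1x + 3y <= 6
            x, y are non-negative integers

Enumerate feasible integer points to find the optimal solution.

Constraint 1: 3x + 2y <= 11
Constraint 2: 1x + 3y <= 6
Feasible x range (need y >= 0): 0 <= x <= min(11/3, 6/1) => x in {0, ..., 3}.
Enumerate feasible integer points row by row (the coefficient of y is 3 > 0, so for each x the largest feasible y gives the best value):
  x = 0: y <= min((11 - 3*0)/2, (6 - 1*0)/3) => y in {0, ..., 2}; best 3*0 + 3*2 = 6
  x = 1: y <= min((11 - 3*1)/2, (6 - 1*1)/3) => y in {0, ..., 1}; best 3*1 + 3*1 = 6
  x = 2: y <= min((11 - 3*2)/2, (6 - 1*2)/3) => y in {0, ..., 1}; best 3*2 + 3*1 = 9
  x = 3: y <= min((11 - 3*3)/2, (6 - 1*3)/3) => y in {0, ..., 1}; best 3*3 + 3*1 = 12
The maximum 3x + 3y = 12 is achieved at x = 3, y = 1.
Check: 3*3 + 2*1 = 11 <= 11 and 1*3 + 3*1 = 6 <= 6.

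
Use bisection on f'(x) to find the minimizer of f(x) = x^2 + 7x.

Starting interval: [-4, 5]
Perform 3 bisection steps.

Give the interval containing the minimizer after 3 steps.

Finding critical point of f(x) = x^2 + 7x using bisection on f'(x) = 2x + 7.
f'(x) = 0 when x = -7/2.
Starting interval: [-4, 5]
Step 1: mid = 1/2, f'(mid) = 8, new interval = [-4, 1/2]
Step 2: mid = -7/4, f'(mid) = 7/2, new interval = [-4, -7/4]
Step 3: mid = -23/8, f'(mid) = 5/4, new interval = [-4, -23/8]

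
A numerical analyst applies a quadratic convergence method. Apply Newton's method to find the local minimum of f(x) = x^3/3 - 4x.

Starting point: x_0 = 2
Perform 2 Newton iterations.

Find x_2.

f(x) = x^3/3 - 4x
f'(x) = x^2 - 4, f''(x) = 2x
Newton update: x_{n+1} = x_n - (x_n^2 - 4)/(2*x_n)
Step 1: x_0 = 2, f'=0, f''=4, x_1 = 2
Step 2: x_1 = 2, f'=0, f''=4, x_2 = 2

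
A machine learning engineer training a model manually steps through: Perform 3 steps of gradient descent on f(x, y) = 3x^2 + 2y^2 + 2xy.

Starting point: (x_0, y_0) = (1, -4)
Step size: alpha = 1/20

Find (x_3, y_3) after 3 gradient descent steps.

f(x,y) = 3x^2 + 2y^2 + 2xy
grad_x = 6x + 2y, grad_y = 4y + 2x
Step 1: grad = (-2, -14), (11/10, -33/10)
Step 2: grad = (0, -11), (11/10, -11/4)
Step 3: grad = (11/10, -44/5), (209/200, -231/100)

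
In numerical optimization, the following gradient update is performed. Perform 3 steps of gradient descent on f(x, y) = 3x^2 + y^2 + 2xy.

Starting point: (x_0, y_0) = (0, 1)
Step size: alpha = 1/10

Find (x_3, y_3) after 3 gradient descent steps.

f(x,y) = 3x^2 + y^2 + 2xy
grad_x = 6x + 2y, grad_y = 2y + 2x
Step 1: grad = (2, 2), (-1/5, 4/5)
Step 2: grad = (2/5, 6/5), (-6/25, 17/25)
Step 3: grad = (-2/25, 22/25), (-29/125, 74/125)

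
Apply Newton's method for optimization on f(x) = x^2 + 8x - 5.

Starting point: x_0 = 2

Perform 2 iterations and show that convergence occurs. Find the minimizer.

f(x) = x^2 + 8x - 5, f'(x) = 2x + (8), f''(x) = 2
Step 1: f'(2) = 12, x_1 = 2 - 12/2 = -4
Step 2: f'(-4) = 0, x_2 = -4 (converged)
Newton's method converges in 1 step for quadratics.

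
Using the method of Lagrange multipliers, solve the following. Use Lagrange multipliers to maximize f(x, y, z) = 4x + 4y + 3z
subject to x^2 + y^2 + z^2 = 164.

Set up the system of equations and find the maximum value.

Lagrange conditions: 4 = 2*lambda*x, 4 = 2*lambda*y, 3 = 2*lambda*z
So x:4 = y:4 = z:3, i.e. x = 4t, y = 4t, z = 3t
Constraint: t^2*(4^2 + 4^2 + 3^2) = 164
  t^2 * 41 = 164  =>  t = sqrt(4)
Maximum = 4*4t + 4*4t + 3*3t = 41*sqrt(4) = 82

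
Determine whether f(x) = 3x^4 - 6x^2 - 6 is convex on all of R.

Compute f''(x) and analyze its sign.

f(x) = 3x^4 - 6x^2 - 6
f'(x) = 12x^3 + -12x
f''(x) = 36x^2 + -12
f''(0) = -12 < 0, so not convex near x = 0
Therefore, f is not globally convex on R.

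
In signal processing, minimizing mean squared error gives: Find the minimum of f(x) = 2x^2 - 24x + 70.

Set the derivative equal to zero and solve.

f(x) = 2x^2 - 24x + 70
f'(x) = 4x + (-24) = 0
x = 24/4 = 6
f(6) = -2
Since f''(x) = 4 > 0, this is a minimum.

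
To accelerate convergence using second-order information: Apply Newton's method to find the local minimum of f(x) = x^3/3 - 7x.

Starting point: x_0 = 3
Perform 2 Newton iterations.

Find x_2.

f(x) = x^3/3 - 7x
f'(x) = x^2 - 7, f''(x) = 2x
Newton update: x_{n+1} = x_n - (x_n^2 - 7)/(2*x_n)
Step 1: x_0 = 3, f'=2, f''=6, x_1 = 8/3
Step 2: x_1 = 8/3, f'=1/9, f''=16/3, x_2 = 127/48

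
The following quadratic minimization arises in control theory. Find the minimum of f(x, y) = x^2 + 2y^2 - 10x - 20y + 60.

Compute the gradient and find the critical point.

f(x,y) = x^2 + 2y^2 - 10x - 20y + 60
df/dx = 2x + (-10) = 0  =>  x = 5
df/dy = 4y + (-20) = 0  =>  y = 5
f(5, 5) = 1*(5)^2 + 2*(5)^2 + -10*(5) + -20*(5) + 60 = -15
Hessian is diagonal with entries 2, 4 > 0, so this is a minimum.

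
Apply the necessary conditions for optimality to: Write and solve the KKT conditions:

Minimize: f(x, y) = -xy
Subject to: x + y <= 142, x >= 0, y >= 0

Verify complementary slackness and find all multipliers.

Problem: min -xy s.t. x + y <= 142 (multiplier lambda), x >= 0 (mu_x), y >= 0 (mu_y)
KKT stationarity: -y + lambda - mu_x = 0, -x + lambda - mu_y = 0, with lambda, mu_x, mu_y >= 0
Complementary slackness: lambda*(x + y - 142) = 0, mu_x*x = 0, mu_y*y = 0
If lambda = 0: y = -mu_x <= 0 and x = -mu_y <= 0 force x = y = 0 with f = 0; but x = y = 71 is feasible with f = -5041 < 0, so this is not the minimum. Hence lambda > 0 and x + y = 142.
Try x > 0, y > 0 (so mu_x = mu_y = 0): y = lambda, x = lambda => x = y = lambda
x + y = 142 => 2*lambda = 142 => lambda = 71
x* = y* = 71 > 0, consistent with mu_x = mu_y = 0.
(Any feasible point with x = 0 or y = 0 has f = 0 > -5041, so the minimum is not on those boundaries.)
min(-xy) = -5041 (i.e. max xy = 5041)
Multipliers: lambda = 71, mu_x = 0, mu_y = 0
Complementary slackness: lambda*(x + y - 142) = 71*(71 + 71 - 142) = 0, mu_x*x = 0*71 = 0, mu_y*y = 0*71 = 0. Satisfied.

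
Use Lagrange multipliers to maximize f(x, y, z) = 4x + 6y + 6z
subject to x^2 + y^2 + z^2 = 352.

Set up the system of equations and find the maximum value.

Lagrange conditions: 4 = 2*lambda*x, 6 = 2*lambda*y, 6 = 2*lambda*z
So x:4 = y:6 = z:6, i.e. x = 4t, y = 6t, z = 6t
Constraint: t^2*(4^2 + 6^2 + 6^2) = 352
  t^2 * 88 = 352  =>  t = sqrt(4)
Maximum = 4*4t + 6*6t + 6*6t = 88*sqrt(4) = 176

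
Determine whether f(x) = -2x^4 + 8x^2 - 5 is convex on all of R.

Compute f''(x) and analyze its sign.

f(x) = -2x^4 + 8x^2 - 5
f'(x) = -8x^3 + 16x
f''(x) = -24x^2 + 16
f''(x) = -24x^2 + 16 -> -inf as |x| -> inf
Therefore, f is not globally convex on R.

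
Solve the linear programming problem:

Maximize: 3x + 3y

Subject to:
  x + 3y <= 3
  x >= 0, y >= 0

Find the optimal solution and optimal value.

The feasible region has vertices at [(0, 0), (3, 0), (0, 1)].
Checking objective 3x + 3y at each vertex:
  (0, 0): 3*0 + 3*0 = 0
  (3, 0): 3*3 + 3*0 = 9
  (0, 1): 3*0 + 3*1 = 3
Maximum is 9 at (3, 0).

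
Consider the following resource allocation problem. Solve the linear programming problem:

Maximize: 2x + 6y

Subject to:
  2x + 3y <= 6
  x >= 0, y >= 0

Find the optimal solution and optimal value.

The feasible region has vertices at [(0, 0), (3, 0), (0, 2)].
Checking objective 2x + 6y at each vertex:
  (0, 0): 2*0 + 6*0 = 0
  (3, 0): 2*3 + 6*0 = 6
  (0, 2): 2*0 + 6*2 = 12
Maximum is 12 at (0, 2).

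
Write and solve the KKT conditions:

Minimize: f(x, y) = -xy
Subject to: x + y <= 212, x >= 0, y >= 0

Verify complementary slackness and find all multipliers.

Problem: min -xy s.t. x + y <= 212 (multiplier lambda), x >= 0 (mu_x), y >= 0 (mu_y)
KKT stationarity: -y + lambda - mu_x = 0, -x + lambda - mu_y = 0, with lambda, mu_x, mu_y >= 0
Complementary slackness: lambda*(x + y - 212) = 0, mu_x*x = 0, mu_y*y = 0
If lambda = 0: y = -mu_x <= 0 and x = -mu_y <= 0 force x = y = 0 with f = 0; but x = y = 106 is feasible with f = -11236 < 0, so this is not the minimum. Hence lambda > 0 and x + y = 212.
Try x > 0, y > 0 (so mu_x = mu_y = 0): y = lambda, x = lambda => x = y = lambda
x + y = 212 => 2*lambda = 212 => lambda = 106
x* = y* = 106 > 0, consistent with mu_x = mu_y = 0.
(Any feasible point with x = 0 or y = 0 has f = 0 > -11236, so the minimum is not on those boundaries.)
min(-xy) = -11236 (i.e. max xy = 11236)
Multipliers: lambda = 106, mu_x = 0, mu_y = 0
Complementary slackness: lambda*(x + y - 212) = 106*(106 + 106 - 212) = 0, mu_x*x = 0*106 = 0, mu_y*y = 0*106 = 0. Satisfied.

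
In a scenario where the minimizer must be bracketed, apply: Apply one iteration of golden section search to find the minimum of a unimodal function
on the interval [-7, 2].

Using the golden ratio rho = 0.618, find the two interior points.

Golden section search on [-7, 2].
Golden ratio rho = 0.618 (approx).
Interior points:
  x_1 = -7 + (1-0.618)*9 = -3.5620
  x_2 = -7 + 0.618*9 = -1.4380
Compare f(x_1) and f(x_2) to determine which subinterval to keep.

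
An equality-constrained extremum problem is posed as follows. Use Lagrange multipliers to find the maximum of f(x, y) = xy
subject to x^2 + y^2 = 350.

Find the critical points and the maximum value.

Lagrange conditions: y = 2*lambda*x and x = 2*lambda*y
If x = 0 then y = 0, violating the constraint, so x, y != 0.
Dividing: y/x = x/y => x^2 = y^2 => y = x or y = -x
Constraint: 2x^2 = 350 => x^2 = 175 => x = +/-sqrt(175)
Critical points: (sqrt(175), sqrt(175)), (-sqrt(175), -sqrt(175)), (sqrt(175), -sqrt(175)), (-sqrt(175), sqrt(175))
  y = x:  xy = x^2 = 175  at (sqrt(175), sqrt(175)) and (-sqrt(175), -sqrt(175))
  y = -x: xy = -x^2 = -175 at (sqrt(175), -sqrt(175)) and (-sqrt(175), sqrt(175))
Maximum xy = 175 at (sqrt(175), sqrt(175)) and (-sqrt(175), -sqrt(175))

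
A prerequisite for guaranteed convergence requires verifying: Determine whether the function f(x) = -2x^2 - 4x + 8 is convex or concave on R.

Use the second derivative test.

f(x) = -2x^2 - 4x + 8
f'(x) = -4x - 4
f''(x) = -4
Since f''(x) = -4 < 0 for all x, f is concave on R.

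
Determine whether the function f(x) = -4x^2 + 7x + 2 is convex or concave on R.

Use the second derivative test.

f(x) = -4x^2 + 7x + 2
f'(x) = -8x + 7
f''(x) = -8
Since f''(x) = -8 < 0 for all x, f is concave on R.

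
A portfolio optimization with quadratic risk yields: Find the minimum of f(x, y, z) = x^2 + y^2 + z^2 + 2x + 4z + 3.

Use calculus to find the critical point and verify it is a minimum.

f(x,y,z) = x^2 + y^2 + z^2 + 2x + 4z + 3
df/dx = 2x + (2) = 0 => x = -1
df/dy = 2y + (0) = 0 => y = 0
df/dz = 2z + (4) = 0 => z = -2
f(-1,0,-2) = 1*(-1)^2 + 1*(0)^2 + 1*(-2)^2 + 2*(-1) + 4*(-2) + 3 = -2
Hessian is diagonal with entries 2, 2, 2 > 0, confirmed minimum.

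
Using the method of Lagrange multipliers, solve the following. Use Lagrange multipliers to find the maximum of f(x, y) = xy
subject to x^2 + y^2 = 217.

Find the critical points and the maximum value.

Lagrange conditions: y = 2*lambda*x and x = 2*lambda*y
If x = 0 then y = 0, violating the constraint, so x, y != 0.
Dividing: y/x = x/y => x^2 = y^2 => y = x or y = -x
Constraint: 2x^2 = 217 => x^2 = 217/2 => x = +/-sqrt(217/2)
Critical points: (sqrt(217/2), sqrt(217/2)), (-sqrt(217/2), -sqrt(217/2)), (sqrt(217/2), -sqrt(217/2)), (-sqrt(217/2), sqrt(217/2))
  y = x:  xy = x^2 = 217/2  at (sqrt(217/2), sqrt(217/2)) and (-sqrt(217/2), -sqrt(217/2))
  y = -x: xy = -x^2 = -217/2 at (sqrt(217/2), -sqrt(217/2)) and (-sqrt(217/2), sqrt(217/2))
Maximum xy = 217/2 at (sqrt(217/2), sqrt(217/2)) and (-sqrt(217/2), -sqrt(217/2))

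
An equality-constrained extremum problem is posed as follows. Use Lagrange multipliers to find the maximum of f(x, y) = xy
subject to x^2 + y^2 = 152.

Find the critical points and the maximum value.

Lagrange conditions: y = 2*lambda*x and x = 2*lambda*y
If x = 0 then y = 0, violating the constraint, so x, y != 0.
Dividing: y/x = x/y => x^2 = y^2 => y = x or y = -x
Constraint: 2x^2 = 152 => x^2 = 76 => x = +/-sqrt(76)
Critical points: (sqrt(76), sqrt(76)), (-sqrt(76), -sqrt(76)), (sqrt(76), -sqrt(76)), (-sqrt(76), sqrt(76))
  y = x:  xy = x^2 = 76  at (sqrt(76), sqrt(76)) and (-sqrt(76), -sqrt(76))
  y = -x: xy = -x^2 = -76 at (sqrt(76), -sqrt(76)) and (-sqrt(76), sqrt(76))
Maximum xy = 76 at (sqrt(76), sqrt(76)) and (-sqrt(76), -sqrt(76))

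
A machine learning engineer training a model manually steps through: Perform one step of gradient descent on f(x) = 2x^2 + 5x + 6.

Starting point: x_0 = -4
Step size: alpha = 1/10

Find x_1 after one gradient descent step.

f(x) = 2x^2 + 5x + 6
f'(x) = 4x + 5
f'(-4) = 4*-4 + (5) = -11
x_1 = x_0 - alpha * f'(x_0) = -4 - 1/10 * -11 = -29/10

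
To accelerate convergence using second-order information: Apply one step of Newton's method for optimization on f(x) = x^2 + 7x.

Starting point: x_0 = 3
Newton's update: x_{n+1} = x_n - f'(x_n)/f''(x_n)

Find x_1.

f(x) = x^2 + 7x
f'(x) = 2x + (7), f''(x) = 2
Newton step: x_1 = x_0 - f'(x_0)/f''(x_0)
f'(3) = 13
x_1 = 3 - 13/2 = -7/2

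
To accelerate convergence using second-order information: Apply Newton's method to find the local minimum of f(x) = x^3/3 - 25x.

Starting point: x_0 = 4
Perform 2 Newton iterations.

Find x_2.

f(x) = x^3/3 - 25x
f'(x) = x^2 - 25, f''(x) = 2x
Newton update: x_{n+1} = x_n - (x_n^2 - 25)/(2*x_n)
Step 1: x_0 = 4, f'=-9, f''=8, x_1 = 41/8
Step 2: x_1 = 41/8, f'=81/64, f''=41/4, x_2 = 3281/656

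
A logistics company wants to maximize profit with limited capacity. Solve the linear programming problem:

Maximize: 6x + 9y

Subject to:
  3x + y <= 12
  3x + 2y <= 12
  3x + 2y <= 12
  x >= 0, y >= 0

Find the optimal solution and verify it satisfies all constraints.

Feasible vertices: (0, 0), (0, 6), (4, 0)
Objective 6x + 9y at each vertex:
  (0, 0): 0
  (0, 6): 54
  (4, 0): 24
Maximum is 54 at (0, 6).
Verify constraints at (x, y) = (0, 6):
  3*0 + 1*6 = 6 <= 12
  3*0 + 2*6 = 12 <= 12 (active)
  3*0 + 2*6 = 12 <= 12 (active)
  x = 0 >= 0, y = 6 >= 0. All constraints satisfied.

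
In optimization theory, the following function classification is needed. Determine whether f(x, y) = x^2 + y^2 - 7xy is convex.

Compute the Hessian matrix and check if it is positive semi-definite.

f(x,y) = x^2 + y^2 - 7xy
Hessian H = [[2, -7], [-7, 2]]
trace(H) = 4, det(H) = -45
Eigenvalues: (4 +/- sqrt(196)) / 2 = 9, -5
Since not both eigenvalues positive, f is neither convex nor concave.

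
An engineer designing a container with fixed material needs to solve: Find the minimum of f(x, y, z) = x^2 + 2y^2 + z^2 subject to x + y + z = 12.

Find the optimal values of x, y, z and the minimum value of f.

Using Lagrange multipliers on f = x^2 + 2y^2 + z^2 with constraint x + y + z = 12:
Conditions: 2*1*x = lambda, 2*2*y = lambda, 2*1*z = lambda
So x = lambda/2, y = lambda/4, z = lambda/2
Substituting into constraint: lambda * (5/4) = 12
lambda = 48/5
x = 24/5, y = 12/5, z = 24/5
Minimum value = 288/5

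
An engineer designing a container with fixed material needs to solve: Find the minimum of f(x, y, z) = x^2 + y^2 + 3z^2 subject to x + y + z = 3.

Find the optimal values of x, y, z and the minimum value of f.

Using Lagrange multipliers on f = x^2 + y^2 + 3z^2 with constraint x + y + z = 3:
Conditions: 2*1*x = lambda, 2*1*y = lambda, 2*3*z = lambda
So x = lambda/2, y = lambda/2, z = lambda/6
Substituting into constraint: lambda * (7/6) = 3
lambda = 18/7
x = 9/7, y = 9/7, z = 3/7
Minimum value = 27/7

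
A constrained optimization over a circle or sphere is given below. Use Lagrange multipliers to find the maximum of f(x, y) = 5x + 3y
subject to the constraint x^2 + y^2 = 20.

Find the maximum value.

Set up Lagrange conditions: grad f = lambda * grad g
  5 = 2*lambda*x
  3 = 2*lambda*y
From these: x/y = 5/3, so x = 5t, y = 3t for some t.
Substitute into constraint: (5t)^2 + (3t)^2 = 20
  t^2 * 34 = 20
  t = sqrt(20/34)
Maximum = 5*x + 3*y = (5^2 + 3^2)*t = 34 * sqrt(20/34) = sqrt(680)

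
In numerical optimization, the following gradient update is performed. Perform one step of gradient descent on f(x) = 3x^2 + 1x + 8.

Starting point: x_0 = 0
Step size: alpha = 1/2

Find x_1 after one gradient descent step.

f(x) = 3x^2 + 1x + 8
f'(x) = 6x + 1
f'(0) = 6*0 + (1) = 1
x_1 = x_0 - alpha * f'(x_0) = 0 - 1/2 * 1 = -1/2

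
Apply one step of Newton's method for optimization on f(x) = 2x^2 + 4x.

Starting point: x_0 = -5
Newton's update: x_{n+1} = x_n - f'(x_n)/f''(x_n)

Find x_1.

f(x) = 2x^2 + 4x
f'(x) = 4x + (4), f''(x) = 4
Newton step: x_1 = x_0 - f'(x_0)/f''(x_0)
f'(-5) = -16
x_1 = -5 - -16/4 = -1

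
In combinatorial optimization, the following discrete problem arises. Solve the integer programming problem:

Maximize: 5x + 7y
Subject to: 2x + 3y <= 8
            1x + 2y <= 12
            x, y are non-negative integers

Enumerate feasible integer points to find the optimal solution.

Constraint 1: 2x + 3y <= 8
Constraint 2: 1x + 2y <= 12
Feasible x range (need y >= 0): 0 <= x <= min(8/2, 12/1) => x in {0, ..., 4}.
Enumerate feasible integer points row by row (the coefficient of y is 7 > 0, so for each x the largest feasible y gives the best value):
  x = 0: y <= min((8 - 2*0)/3, (12 - 1*0)/2) => y in {0, ..., 2}; best 5*0 + 7*2 = 14
  x = 1: y <= min((8 - 2*1)/3, (12 - 1*1)/2) => y in {0, ..., 2}; best 5*1 + 7*2 = 19
  x = 2: y <= min((8 - 2*2)/3, (12 - 1*2)/2) => y in {0, ..., 1}; best 5*2 + 7*1 = 17
  x = 3: y <= min((8 - 2*3)/3, (12 - 1*3)/2) => y in {0}; best 5*3 + 7*0 = 15
  x = 4: y <= min((8 - 2*4)/3, (12 - 1*4)/2) => y in {0}; best 5*4 + 7*0 = 20
The maximum 5x + 7y = 20 is achieved at x = 4, y = 0.
Check: 2*4 + 3*0 = 8 <= 8 and 1*4 + 2*0 = 4 <= 12.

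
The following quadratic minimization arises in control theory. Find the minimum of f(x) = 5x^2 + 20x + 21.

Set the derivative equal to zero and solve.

f(x) = 5x^2 + 20x + 21
f'(x) = 10x + (20) = 0
x = -20/10 = -2
f(-2) = 1
Since f''(x) = 10 > 0, this is a minimum.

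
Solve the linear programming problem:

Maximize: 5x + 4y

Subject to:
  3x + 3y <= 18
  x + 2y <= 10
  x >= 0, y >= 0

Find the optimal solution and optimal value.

Feasible vertices: (0, 0), (0, 5), (2, 4), (6, 0)
Objective 5x + 4y at each:
  (0, 0): 0
  (0, 5): 20
  (2, 4): 26
  (6, 0): 30
Maximum is 30 at (6, 0).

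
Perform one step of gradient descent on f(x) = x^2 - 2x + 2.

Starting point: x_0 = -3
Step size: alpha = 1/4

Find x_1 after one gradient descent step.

f(x) = x^2 - 2x + 2
f'(x) = 2x - 2
f'(-3) = 2*-3 + (-2) = -8
x_1 = x_0 - alpha * f'(x_0) = -3 - 1/4 * -8 = -1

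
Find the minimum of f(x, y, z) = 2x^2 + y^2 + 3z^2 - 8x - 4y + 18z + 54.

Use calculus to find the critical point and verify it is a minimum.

f(x,y,z) = 2x^2 + y^2 + 3z^2 - 8x - 4y + 18z + 54
df/dx = 4x + (-8) = 0 => x = 2
df/dy = 2y + (-4) = 0 => y = 2
df/dz = 6z + (18) = 0 => z = -3
f(2,2,-3) = 2*(2)^2 + 1*(2)^2 + 3*(-3)^2 + -8*(2) + -4*(2) + 18*(-3) + 54 = 15
Hessian is diagonal with entries 4, 2, 6 > 0, confirmed minimum.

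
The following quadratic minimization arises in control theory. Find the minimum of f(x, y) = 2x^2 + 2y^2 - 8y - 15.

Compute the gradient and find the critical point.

f(x,y) = 2x^2 + 2y^2 - 8y - 15
df/dx = 4x + (0) = 0  =>  x = 0
df/dy = 4y + (-8) = 0  =>  y = 2
f(0, 2) = 2*(0)^2 + 2*(2)^2 + -8*(2) + -15 = -23
Hessian is diagonal with entries 4, 4 > 0, so this is a minimum.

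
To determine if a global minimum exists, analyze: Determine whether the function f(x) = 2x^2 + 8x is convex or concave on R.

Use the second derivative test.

f(x) = 2x^2 + 8x
f'(x) = 4x + 8
f''(x) = 4
Since f''(x) = 4 > 0 for all x, f is convex on R.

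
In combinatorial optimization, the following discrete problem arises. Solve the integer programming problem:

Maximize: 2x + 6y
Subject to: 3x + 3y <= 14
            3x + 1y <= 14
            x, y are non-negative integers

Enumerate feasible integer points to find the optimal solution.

Constraint 1: 3x + 3y <= 14
Constraint 2: 3x + 1y <= 14
Feasible x range (need y >= 0): 0 <= x <= min(14/3, 14/3) => x in {0, ..., 4}.
Enumerate feasible integer points row by row (the coefficient of y is 6 > 0, so for each x the largest feasible y gives the best value):
  x = 0: y <= min((14 - 3*0)/3, (14 - 3*0)/1) => y in {0, ..., 4}; best 2*0 + 6*4 = 24
  x = 1: y <= min((14 - 3*1)/3, (14 - 3*1)/1) => y in {0, ..., 3}; best 2*1 + 6*3 = 20
  x = 2: y <= min((14 - 3*2)/3, (14 - 3*2)/1) => y in {0, ..., 2}; best 2*2 + 6*2 = 16
  x = 3: y <= min((14 - 3*3)/3, (14 - 3*3)/1) => y in {0, ..., 1}; best 2*3 + 6*1 = 12
  x = 4: y <= min((14 - 3*4)/3, (14 - 3*4)/1) => y in {0}; best 2*4 + 6*0 = 8
The maximum 2x + 6y = 24 is achieved at x = 0, y = 4.
Check: 3*0 + 3*4 = 12 <= 14 and 3*0 + 1*4 = 4 <= 14.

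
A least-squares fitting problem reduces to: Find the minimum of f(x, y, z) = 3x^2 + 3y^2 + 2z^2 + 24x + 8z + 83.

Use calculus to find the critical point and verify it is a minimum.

f(x,y,z) = 3x^2 + 3y^2 + 2z^2 + 24x + 8z + 83
df/dx = 6x + (24) = 0 => x = -4
df/dy = 6y + (0) = 0 => y = 0
df/dz = 4z + (8) = 0 => z = -2
f(-4,0,-2) = 3*(-4)^2 + 3*(0)^2 + 2*(-2)^2 + 24*(-4) + 8*(-2) + 83 = 27
Hessian is diagonal with entries 6, 6, 4 > 0, confirmed minimum.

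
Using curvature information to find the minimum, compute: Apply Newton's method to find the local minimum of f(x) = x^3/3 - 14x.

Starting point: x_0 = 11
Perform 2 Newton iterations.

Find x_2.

f(x) = x^3/3 - 14x
f'(x) = x^2 - 14, f''(x) = 2x
Newton update: x_{n+1} = x_n - (x_n^2 - 14)/(2*x_n)
Step 1: x_0 = 11, f'=107, f''=22, x_1 = 135/22
Step 2: x_1 = 135/22, f'=11449/484, f''=135/11, x_2 = 25001/5940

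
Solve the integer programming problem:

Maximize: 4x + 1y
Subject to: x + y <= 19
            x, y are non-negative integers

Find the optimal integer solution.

Objective: 4x + 1y, constraint: x + y <= 19
Coefficient of x is 4 >= coefficient of y is 1, so allocate the entire budget to x.
Optimal: x = 19, y = 0, value = 76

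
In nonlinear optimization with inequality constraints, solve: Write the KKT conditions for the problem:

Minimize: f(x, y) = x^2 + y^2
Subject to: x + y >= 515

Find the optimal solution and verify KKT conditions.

KKT conditions for min x^2 + y^2 s.t. x + y >= 515:
Stationarity: 2x = mu, 2y = mu
So x = y = mu/2.
Complementary slackness: mu*(x + y - 515) = 0
Primal feasibility: x + y >= 515; dual feasibility: mu >= 0
If mu = 0 then x = y = 0, but 0 + 0 < 515 is infeasible, so the constraint is active.
Constraint active: x + y = 2*(mu/2) = 515 => mu = 515
x = y = 515/2, f = 265225/2
Verify: stationarity 2*(515/2) = 515 = mu; primal 515/2 + 515/2 = 515 >= 515; dual mu = 515 >= 0; complementary slackness 515*(515 - 515) = 0. All KKT conditions hold.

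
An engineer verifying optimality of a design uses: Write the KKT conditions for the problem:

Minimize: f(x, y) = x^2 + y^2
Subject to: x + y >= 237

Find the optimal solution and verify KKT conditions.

KKT conditions for min x^2 + y^2 s.t. x + y >= 237:
Stationarity: 2x = mu, 2y = mu
So x = y = mu/2.
Complementary slackness: mu*(x + y - 237) = 0
Primal feasibility: x + y >= 237; dual feasibility: mu >= 0
If mu = 0 then x = y = 0, but 0 + 0 < 237 is infeasible, so the constraint is active.
Constraint active: x + y = 2*(mu/2) = 237 => mu = 237
x = y = 237/2, f = 56169/2
Verify: stationarity 2*(237/2) = 237 = mu; primal 237/2 + 237/2 = 237 >= 237; dual mu = 237 >= 0; complementary slackness 237*(237 - 237) = 0. All KKT conditions hold.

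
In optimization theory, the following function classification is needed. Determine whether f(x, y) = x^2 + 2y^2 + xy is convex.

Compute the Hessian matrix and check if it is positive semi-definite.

f(x,y) = x^2 + 2y^2 + xy
Hessian H = [[2, 1], [1, 4]]
trace(H) = 6, det(H) = 7
Eigenvalues: (6 +/- sqrt(8)) / 2 = 4.414, 1.586
Since both eigenvalues > 0, f is convex.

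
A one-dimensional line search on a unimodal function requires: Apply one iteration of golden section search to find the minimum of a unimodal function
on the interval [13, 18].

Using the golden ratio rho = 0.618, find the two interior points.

Golden section search on [13, 18].
Golden ratio rho = 0.618 (approx).
Interior points:
  x_1 = 13 + (1-0.618)*5 = 14.9100
  x_2 = 13 + 0.618*5 = 16.0900
Compare f(x_1) and f(x_2) to determine which subinterval to keep.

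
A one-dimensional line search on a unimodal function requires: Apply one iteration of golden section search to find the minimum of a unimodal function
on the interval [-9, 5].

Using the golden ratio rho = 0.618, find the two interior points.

Golden section search on [-9, 5].
Golden ratio rho = 0.618 (approx).
Interior points:
  x_1 = -9 + (1-0.618)*14 = -3.6520
  x_2 = -9 + 0.618*14 = -0.3480
Compare f(x_1) and f(x_2) to determine which subinterval to keep.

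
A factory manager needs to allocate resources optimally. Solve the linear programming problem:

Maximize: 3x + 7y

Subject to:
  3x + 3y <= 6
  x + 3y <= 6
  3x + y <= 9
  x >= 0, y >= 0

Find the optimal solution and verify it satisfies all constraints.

Feasible vertices: (0, 0), (0, 2), (2, 0)
Objective 3x + 7y at each vertex:
  (0, 0): 0
  (0, 2): 14
  (2, 0): 6
Maximum is 14 at (0, 2).
Verify constraints at (x, y) = (0, 2):
  3*0 + 3*2 = 6 <= 6 (active)
  1*0 + 3*2 = 6 <= 6 (active)
  3*0 + 1*2 = 2 <= 9
  x = 0 >= 0, y = 2 >= 0. All constraints satisfied.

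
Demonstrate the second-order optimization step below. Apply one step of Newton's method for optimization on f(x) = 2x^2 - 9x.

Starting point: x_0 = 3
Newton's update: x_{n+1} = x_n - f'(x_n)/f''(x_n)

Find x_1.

f(x) = 2x^2 - 9x
f'(x) = 4x + (-9), f''(x) = 4
Newton step: x_1 = x_0 - f'(x_0)/f''(x_0)
f'(3) = 3
x_1 = 3 - 3/4 = 9/4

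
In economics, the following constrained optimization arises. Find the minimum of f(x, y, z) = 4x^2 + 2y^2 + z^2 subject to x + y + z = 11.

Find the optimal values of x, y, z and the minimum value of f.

Using Lagrange multipliers on f = 4x^2 + 2y^2 + z^2 with constraint x + y + z = 11:
Conditions: 2*4*x = lambda, 2*2*y = lambda, 2*1*z = lambda
So x = lambda/8, y = lambda/4, z = lambda/2
Substituting into constraint: lambda * (7/8) = 11
lambda = 88/7
x = 11/7, y = 22/7, z = 44/7
Minimum value = 484/7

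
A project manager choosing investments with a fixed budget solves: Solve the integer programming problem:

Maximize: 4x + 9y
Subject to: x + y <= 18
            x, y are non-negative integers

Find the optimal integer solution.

Objective: 4x + 9y, constraint: x + y <= 18
Coefficient of y is 9 > coefficient of x is 4, so allocate the entire budget to y.
Optimal: x = 0, y = 18, value = 162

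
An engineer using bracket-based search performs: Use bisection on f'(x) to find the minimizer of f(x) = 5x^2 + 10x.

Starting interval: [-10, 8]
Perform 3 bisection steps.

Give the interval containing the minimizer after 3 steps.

Finding critical point of f(x) = 5x^2 + 10x using bisection on f'(x) = 10x + 10.
f'(x) = 0 when x = -1.
Starting interval: [-10, 8]
Step 1: mid = -1, f'(mid) = 0, new interval = [-1, -1]
Step 2: mid = -1, f'(mid) = 0, new interval = [-1, -1]
Step 3: mid = -1, f'(mid) = 0, new interval = [-1, -1]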